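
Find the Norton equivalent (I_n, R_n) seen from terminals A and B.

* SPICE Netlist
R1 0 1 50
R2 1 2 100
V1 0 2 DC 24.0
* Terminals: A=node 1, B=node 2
Find the Thévenin equivalent first; then I_n = V_th/R_th and R_n = R_th.
Step 1 — V_th is the open-circuit voltage V_A - V_B (nothing connected across the terminals).
Nodal analysis, taking node 2 as the 0 V reference.
Source V1 fixes V_0 = 24 V.
KCL at each unknown node (sum of currents leaving = 0; resistances in Ω):
  Node 1: (V_1 - 24)/50 + (V_1 - 0)/100 = 0
Collecting terms: 0.03 × V_1 = 0.48  =>  V_1 = 16 V
V_th = V_1 - V_2 = 16 - 0 = 16 V
Step 2 — R_th: zero the source — replace V1 by a short circuit (node 2 merges into node 0) — and find the resistance seen between A (node 1) and B (node 0).
Reduce the network between node 1 (A) and node 0 (B) by series/parallel combination:
  Rp1 = R1 ‖ R2 (parallel, both between nodes 0 and 1) = 1/(1/50 + 1/100) = 33.33 Ω
R_th = 33.33 Ω
I_n = V_th/R_th = 16/33.33 = 0.48 A, and R_n = R_th = 33.33 Ω

Final answer: I_n = 0.48 A, R_n = 33.33 Ω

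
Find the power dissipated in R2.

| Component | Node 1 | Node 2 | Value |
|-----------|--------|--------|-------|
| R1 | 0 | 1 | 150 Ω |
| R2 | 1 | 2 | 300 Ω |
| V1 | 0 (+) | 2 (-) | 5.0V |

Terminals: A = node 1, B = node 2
Nodal analysis, taking node 2 as the 0 V reference.
Source V1 fixes V_0 = 5 V.
KCL at each unknown node (sum of currents leaving = 0; resistances in Ω):
  Node 1: (V_1 - 5)/150 + (V_1 - 0)/300 = 0
Collecting terms: 0.01 × V_1 = 0.03333  =>  V_1 = 3.333 V
I_R2 = (V_1 - V_2)/R2 = (3.333 - 0)/300 = 0.01111 A
P_R2 = I_R2² × R2 = (0.01111)² × 300 = 0.03704 W

Final answer: 0.03704 W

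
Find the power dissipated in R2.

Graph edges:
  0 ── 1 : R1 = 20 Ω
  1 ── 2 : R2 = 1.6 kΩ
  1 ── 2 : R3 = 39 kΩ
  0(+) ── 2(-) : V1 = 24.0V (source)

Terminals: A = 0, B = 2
Nodal analysis, taking node 2 as the 0 V reference.
Source V1 fixes V_0 = 24 V.
KCL at each unknown node (sum of currents leaving = 0; resistances in Ω):
  Node 1: (V_1 - 24)/20 + (V_1 - 0)/1600 + (V_1 - 0)/39000 = 0
Collecting terms: 0.05065 × V_1 = 1.2  =>  V_1 = 23.69 V
I_R2 = (V_1 - V_2)/R2 = (23.69 - 0)/1600 = 0.01481 A
P_R2 = I_R2² × R2 = (0.01481)² × 1600 = 0.3508 W

Final answer: 0.3508 W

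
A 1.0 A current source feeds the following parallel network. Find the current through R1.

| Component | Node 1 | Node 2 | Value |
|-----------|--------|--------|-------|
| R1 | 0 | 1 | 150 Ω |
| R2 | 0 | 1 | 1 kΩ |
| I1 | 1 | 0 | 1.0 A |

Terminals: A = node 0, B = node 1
All resistors sit directly between nodes 0 and 1, so they are in parallel and share one voltage V; the full source current 1 A splits among them.
1/R_par = 1/150 + 1/1000 = 0.007667 S  =>  R_par = 130.4 Ω
V = I × R_par = 1 × 130.4 = 130.4 V
I_R1 = V/R1 = 130.4/150 = 0.8696 A

Final answer: 0.8696 A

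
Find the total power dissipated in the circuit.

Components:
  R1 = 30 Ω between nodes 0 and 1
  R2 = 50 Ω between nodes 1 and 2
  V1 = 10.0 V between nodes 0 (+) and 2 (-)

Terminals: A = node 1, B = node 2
Nodal analysis, taking node 2 as the 0 V reference.
Source V1 fixes V_0 = 10 V.
KCL at each unknown node (sum of currents leaving = 0; resistances in Ω):
  Node 1: (V_1 - 10)/30 + (V_1 - 0)/50 = 0
Collecting terms: 0.05333 × V_1 = 0.3333  =>  V_1 = 6.25 V
Power in each resistor, P = (ΔV)²/R:
  P_R1 = (10 - 6.25)²/30 = 0.4688 W
  P_R2 = (6.25 - 0)²/50 = 0.7812 W
P_total = P_R1 + P_R2 = 1.25 W

Final answer: 1.25 W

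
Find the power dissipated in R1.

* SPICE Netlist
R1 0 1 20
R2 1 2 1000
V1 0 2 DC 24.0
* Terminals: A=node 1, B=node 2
Nodal analysis, taking node 2 as the 0 V reference.
Source V1 fixes V_0 = 24 V.
KCL at each unknown node (sum of currents leaving = 0; resistances in Ω):
  Node 1: (V_1 - 24)/20 + (V_1 - 0)/1000 = 0
Collecting terms: 0.051 × V_1 = 1.2  =>  V_1 = 23.53 V
I_R1 = (V_0 - V_1)/R1 = (24 - 23.53)/20 = 0.02353 A
P_R1 = I_R1² × R1 = (0.02353)² × 20 = 0.01107 W

Final answer: 0.01107 W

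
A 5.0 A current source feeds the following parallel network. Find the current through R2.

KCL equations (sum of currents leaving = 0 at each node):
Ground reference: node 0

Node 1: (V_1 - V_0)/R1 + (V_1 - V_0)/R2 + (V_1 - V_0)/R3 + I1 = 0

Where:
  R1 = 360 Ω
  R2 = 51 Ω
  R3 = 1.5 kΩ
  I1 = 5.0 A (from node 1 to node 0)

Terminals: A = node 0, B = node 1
All resistors sit directly between nodes 0 and 1, so they are in parallel and share one voltage V; the full source current 5 A splits among them.
1/R_par = 1/360 + 1/51 + 1/1500 = 0.02305 S  =>  R_par = 43.38 Ω
V = I × R_par = 5 × 43.38 = 216.9 V
I_R2 = V/R2 = 216.9/51 = 4.253 A

Final answer: 4.253 A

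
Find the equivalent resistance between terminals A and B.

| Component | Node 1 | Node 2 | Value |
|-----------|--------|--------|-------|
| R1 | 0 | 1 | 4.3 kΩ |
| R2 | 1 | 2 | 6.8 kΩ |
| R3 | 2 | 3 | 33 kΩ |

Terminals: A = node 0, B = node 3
Reduce the network between node 0 (A) and node 3 (B) by series/parallel combination:
  Rs1 = R1 + R2 (series, joined only at node 1) = 4300 + 6800 = 11100 Ω
  Rs2 = R3 + Rs1 (series, joined only at node 2) = 33000 + 11100 = 44100 Ω
R_eq = 44.1 kΩ

Final answer: 44.1 kΩ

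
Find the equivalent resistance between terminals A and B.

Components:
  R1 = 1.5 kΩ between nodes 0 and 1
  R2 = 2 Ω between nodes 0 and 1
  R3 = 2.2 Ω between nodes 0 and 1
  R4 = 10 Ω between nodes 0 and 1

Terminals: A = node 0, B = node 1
Reduce the network between node 0 (A) and node 1 (B) by series/parallel combination:
  Rp1 = R1 ‖ R2 ‖ R3 ‖ R4 (parallel, all between nodes 0 and 1) = 1/(1/1500 + 1/2 + 1/2.2 + 1/10) = 0.9477 Ω
R_eq = 0.9477 Ω

Final answer: 0.9477 Ω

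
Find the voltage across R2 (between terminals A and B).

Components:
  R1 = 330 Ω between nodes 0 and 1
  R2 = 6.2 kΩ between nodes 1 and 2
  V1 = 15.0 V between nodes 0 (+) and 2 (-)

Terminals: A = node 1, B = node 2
R1 and R2 are in series across V1 (node 0 → node 1 → node 2), and the output A–B is taken across R2, so this is a voltage divider.
Series current: I = V1/(R1 + R2) = 15/(330 + 6200) = 15/6530 = 0.002297 A
V_R2 = I × R2 = V1 × R2/(R1 + R2) = 15 × 6200/6530 = 14.24 V

Final answer: 14.24 V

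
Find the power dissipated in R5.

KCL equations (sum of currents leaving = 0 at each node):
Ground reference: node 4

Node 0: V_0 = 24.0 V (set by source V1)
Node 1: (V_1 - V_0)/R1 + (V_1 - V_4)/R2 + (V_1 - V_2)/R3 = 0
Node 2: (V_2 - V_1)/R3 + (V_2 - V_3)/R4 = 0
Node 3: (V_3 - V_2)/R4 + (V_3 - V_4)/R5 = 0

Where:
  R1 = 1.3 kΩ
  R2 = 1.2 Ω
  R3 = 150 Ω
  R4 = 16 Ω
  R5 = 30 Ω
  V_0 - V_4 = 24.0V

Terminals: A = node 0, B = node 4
Nodal analysis, taking node 4 as the 0 V reference.
Source V1 fixes V_0 = 24 V.
KCL at each unknown node (sum of currents leaving = 0; resistances in Ω):
  Node 1: (V_1 - 24)/1300 + (V_1 - 0)/1.2 + (V_1 - V_2)/150 = 0
  Node 2: (V_2 - V_1)/150 + (V_2 - V_3)/16 = 0
  Node 3: (V_3 - V_2)/16 + (V_3 - 0)/30 = 0
Collecting terms (coefficients in siemens):
  0.8408·V_1 - 0.006667·V_2 = 0.01846
  0.06917·V_2 - 0.006667·V_1 - 0.0625·V_3 = 0
  0.09583·V_3 - 0.0625·V_2 = 0
Solving these 3 simultaneous equations (Gaussian elimination) gives:
  V_1 = 0.022 V, V_2 = 0.005163 V, V_3 = 0.003367 V
I_R5 = (V_3 - V_4)/R5 = (0.003367 - 0)/30 = 0.0001122 A
P_R5 = I_R5² × R5 = (0.0001122)² × 30 = 0.0000003779 W

Final answer: 3.779e-07 W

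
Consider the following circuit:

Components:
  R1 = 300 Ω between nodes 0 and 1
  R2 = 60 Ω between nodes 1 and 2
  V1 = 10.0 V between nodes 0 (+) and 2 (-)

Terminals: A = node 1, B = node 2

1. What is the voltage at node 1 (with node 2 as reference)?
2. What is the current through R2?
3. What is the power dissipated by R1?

Nodal analysis, taking node 2 as the 0 V reference.
Source V1 fixes V_0 = 10 V.
KCL at each unknown node (sum of currents leaving = 0; resistances in Ω):
  Node 1: (V_1 - 10)/300 + (V_1 - 0)/60 = 0
Collecting terms: 0.02 × V_1 = 0.03333  =>  V_1 = 1.667 V
Part 1:
  Read off the nodal solution: V_1 = 1.667 V
Part 2:
  I_R2 = (V_1 - V_2)/R2 = (1.667 - 0)/60 = 0.02778 A
  Magnitude: I_R2 = 0.02778 A
Part 3:
  I_R1 = (V_0 - V_1)/R1 = (10 - 1.667)/300 = 0.02778 A
  P_R1 = I_R1² × R1 = (0.02778)² × 300 = 0.2315 W

Final answers:
1. V_1 = 1.667 V
2. I_R2 = 0.02778 A
3. P_R1 = 0.2315 W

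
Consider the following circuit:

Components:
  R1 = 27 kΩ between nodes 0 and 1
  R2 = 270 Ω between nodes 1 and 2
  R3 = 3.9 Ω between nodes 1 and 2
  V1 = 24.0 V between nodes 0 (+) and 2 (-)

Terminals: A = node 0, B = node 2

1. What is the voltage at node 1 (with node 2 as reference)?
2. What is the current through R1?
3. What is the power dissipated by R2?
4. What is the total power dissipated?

Nodal analysis, taking node 2 as the 0 V reference.
Source V1 fixes V_0 = 24 V.
KCL at each unknown node (sum of currents leaving = 0; resistances in Ω):
  Node 1: (V_1 - 24)/27000 + (V_1 - 0)/270 + (V_1 - 0)/3.9 = 0
Collecting terms: 0.2602 × V_1 = 0.0008889  =>  V_1 = 0.003417 V
Part 1:
  Read off the nodal solution: V_1 = 0.003417 V
Part 2:
  I_R1 = (V_0 - V_1)/R1 = (24 - 0.003417)/27000 = 0.0008888 A
  Magnitude: I_R1 = 0.0008888 A
Part 3:
  I_R2 = (V_1 - V_2)/R2 = (0.003417 - 0)/270 = 0.00001265 A
  P_R2 = I_R2² × R2 = (0.00001265)² × 270 = 0.00000004324 W
Part 4:
  Power in each resistor, P = (ΔV)²/R:
    P_R1 = (24 - 0.003417)²/27000 = 0.02133 W
    P_R2 = (0.003417 - 0)²/270 = 0.00000004324 W
    P_R3 = (0.003417 - 0)²/3.9 = 0.000002994 W
  P_total = P_R1 + P_R2 + P_R3 = 0.02133 W

Final answers:
1. V_1 = 0.003417 V
2. I_R1 = 0.0008888 A
3. P_R2 = 4.324e-08 W
4. P_total = 0.02133 W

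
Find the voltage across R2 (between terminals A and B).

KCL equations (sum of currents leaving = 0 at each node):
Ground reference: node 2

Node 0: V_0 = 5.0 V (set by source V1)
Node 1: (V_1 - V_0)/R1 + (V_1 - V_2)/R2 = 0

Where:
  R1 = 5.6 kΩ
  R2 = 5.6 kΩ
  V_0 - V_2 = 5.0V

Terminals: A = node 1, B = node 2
R1 and R2 are in series across V1 (node 0 → node 1 → node 2), and the output A–B is taken across R2, so this is a voltage divider.
Series current: I = V1/(R1 + R2) = 5/(5600 + 5600) = 5/11200 = 0.0004464 A
V_R2 = I × R2 = V1 × R2/(R1 + R2) = 5 × 5600/11200 = 2.5 V

Final answer: 2.5 V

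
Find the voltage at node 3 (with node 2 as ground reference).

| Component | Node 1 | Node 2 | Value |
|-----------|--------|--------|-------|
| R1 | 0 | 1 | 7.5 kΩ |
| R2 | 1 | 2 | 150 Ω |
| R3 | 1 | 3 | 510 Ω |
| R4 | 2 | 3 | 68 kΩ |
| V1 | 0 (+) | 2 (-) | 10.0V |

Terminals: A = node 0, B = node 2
Nodal analysis, taking node 2 as the 0 V reference.
Source V1 fixes V_0 = 10 V.
KCL at each unknown node (sum of currents leaving = 0; resistances in Ω):
  Node 1: (V_1 - 10)/7500 + (V_1 - 0)/150 + (V_1 - V_3)/510 = 0
  Node 3: (V_3 - V_1)/510 + (V_3 - 0)/68000 = 0
Collecting terms (coefficients in siemens):
  0.008761·V_1 - 0.001961·V_3 = 0.001333
  0.001975·V_3 - 0.001961·V_1 = 0
Determinant D = (0.008761)(0.001975) - (-0.001961)(-0.001961) = 0.00001346
V_1 = [(0.001333)(0.001975) - (-0.001961)(0)]/D = 0.1957 V
V_3 = [(0.008761)(0) - (0.001333)(-0.001961)]/D = 0.1942 V
The requested potential is V_3 = 0.1942 V.

Final answer: V_3 = 0.1942 V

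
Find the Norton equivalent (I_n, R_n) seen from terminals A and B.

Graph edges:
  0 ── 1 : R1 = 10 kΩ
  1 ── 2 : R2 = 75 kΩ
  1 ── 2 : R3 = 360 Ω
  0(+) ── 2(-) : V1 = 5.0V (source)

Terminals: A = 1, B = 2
Find the Thévenin equivalent first; then I_n = V_th/R_th and R_n = R_th.
Step 1 — V_th is the open-circuit voltage V_A - V_B (nothing connected across the terminals).
Nodal analysis, taking node 2 as the 0 V reference.
Source V1 fixes V_0 = 5 V.
KCL at each unknown node (sum of currents leaving = 0; resistances in Ω):
  Node 1: (V_1 - 5)/10000 + (V_1 - 0)/75000 + (V_1 - 0)/360 = 0
Collecting terms: 0.002891 × V_1 = 0.0005  =>  V_1 = 0.1729 V
V_th = V_1 - V_2 = 0.1729 - 0 = 0.1729 V
Step 2 — R_th: zero the source — replace V1 by a short circuit (node 2 merges into node 0) — and find the resistance seen between A (node 1) and B (node 0).
Reduce the network between node 1 (A) and node 0 (B) by series/parallel combination:
  Rp1 = R1 ‖ R2 ‖ R3 (parallel, all between nodes 0 and 1) = 1/(1/10000 + 1/75000 + 1/360) = 345.9 Ω
R_th = 345.9 Ω
I_n = V_th/R_th = 0.1729/345.9 = 0.0005 A, and R_n = R_th = 345.9 Ω

Final answer: I_n = 0.0005 A, R_n = 345.9 Ω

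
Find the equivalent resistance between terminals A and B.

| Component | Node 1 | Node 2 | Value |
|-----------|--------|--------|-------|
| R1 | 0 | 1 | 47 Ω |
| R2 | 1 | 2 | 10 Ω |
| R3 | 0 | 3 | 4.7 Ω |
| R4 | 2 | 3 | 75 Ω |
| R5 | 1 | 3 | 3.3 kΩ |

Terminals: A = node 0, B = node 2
The network is not a plain series/parallel combination. Inject a 1 A test current into terminal A (node 0) and return it from terminal B (node 2); then R_eq = V_A / (1 A).
Nodal analysis, taking node 2 as the 0 V reference.
Current source I_test pushes 1 A into node 0 and draws it out of node 2.
KCL at each unknown node (sum of currents leaving = 0; resistances in Ω):
  Node 0: (V_0 - V_1)/47 + (V_0 - V_3)/4.7 - 1 = 0
  Node 1: (V_1 - V_0)/47 + (V_1 - 0)/10 + (V_1 - V_3)/3300 = 0
  Node 3: (V_3 - V_0)/4.7 + (V_3 - V_1)/3300 + (V_3 - 0)/75 = 0
Collecting terms (coefficients in siemens):
  0.234·V_0 - 0.02128·V_1 - 0.2128·V_3 = 1
  0.1216·V_1 - 0.02128·V_0 - 0.000303·V_3 = 0
  0.2264·V_3 - 0.2128·V_0 - 0.000303·V_1 = 0
Solving these 3 simultaneous equations (Gaussian elimination) gives:
  V_0 = 33.04 V, V_1 = 5.859 V, V_3 = 31.06 V
R_eq = V_0 / 1 A = 33.04 Ω

Final answer: 33.04 Ω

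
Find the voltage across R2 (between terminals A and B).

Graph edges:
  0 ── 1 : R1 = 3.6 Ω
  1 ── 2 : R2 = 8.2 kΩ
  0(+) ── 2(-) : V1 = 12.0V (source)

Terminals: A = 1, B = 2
R1 and R2 are in series across V1 (node 0 → node 1 → node 2), and the output A–B is taken across R2, so this is a voltage divider.
Series current: I = V1/(R1 + R2) = 12/(3.6 + 8200) = 12/8204 = 0.001463 A
V_R2 = I × R2 = V1 × R2/(R1 + R2) = 12 × 8200/8204 = 11.99 V

Final answer: 11.99 V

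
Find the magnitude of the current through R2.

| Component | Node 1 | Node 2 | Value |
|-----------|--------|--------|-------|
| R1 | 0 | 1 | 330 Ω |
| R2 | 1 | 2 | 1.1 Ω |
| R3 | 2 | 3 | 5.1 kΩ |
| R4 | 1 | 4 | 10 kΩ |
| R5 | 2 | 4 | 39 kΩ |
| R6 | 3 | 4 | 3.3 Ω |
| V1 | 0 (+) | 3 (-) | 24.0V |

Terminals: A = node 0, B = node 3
Nodal analysis, taking node 3 as the 0 V reference.
Source V1 fixes V_0 = 24 V.
KCL at each unknown node (sum of currents leaving = 0; resistances in Ω):
  Node 1: (V_1 - 24)/330 + (V_1 - V_2)/1.1 + (V_1 - V_4)/10000 = 0
  Node 2: (V_2 - V_1)/1.1 + (V_2 - 0)/5100 + (V_2 - V_4)/39000 = 0
  Node 4: (V_4 - V_1)/10000 + (V_4 - V_2)/39000 + (V_4 - 0)/3.3 = 0
Collecting terms (coefficients in siemens):
  0.9122·V_1 - 0.9091·V_2 - 0.0001·V_4 = 0.07273
  0.9093·V_2 - 0.9091·V_1 - 0.00002564·V_4 = 0
  0.3032·V_4 - 0.0001·V_1 - 0.00002564·V_2 = 0
Solving these 3 simultaneous equations (Gaussian elimination) gives:
  V_1 = 21.7 V, V_2 = 21.69 V, V_4 = 0.008992 V
I_R2 = (V_1 - V_2)/R2 = (21.7 - 21.69)/1.1 = 0.004809 A
|I_R2| = 0.004809 A

Final answer: |I_R2| = 0.004809 A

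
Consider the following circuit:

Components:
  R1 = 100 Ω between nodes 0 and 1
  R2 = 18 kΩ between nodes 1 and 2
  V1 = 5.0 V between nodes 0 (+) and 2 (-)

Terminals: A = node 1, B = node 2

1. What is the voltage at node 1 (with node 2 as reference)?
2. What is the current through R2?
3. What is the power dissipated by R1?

Nodal analysis, taking node 2 as the 0 V reference.
Source V1 fixes V_0 = 5 V.
KCL at each unknown node (sum of currents leaving = 0; resistances in Ω):
  Node 1: (V_1 - 5)/100 + (V_1 - 0)/18000 = 0
Collecting terms: 0.01006 × V_1 = 0.05  =>  V_1 = 4.972 V
Part 1:
  Read off the nodal solution: V_1 = 4.972 V
Part 2:
  I_R2 = (V_1 - V_2)/R2 = (4.972 - 0)/18000 = 0.0002762 A
  Magnitude: I_R2 = 0.0002762 A
Part 3:
  I_R1 = (V_0 - V_1)/R1 = (5 - 4.972)/100 = 0.0002762 A
  P_R1 = I_R1² × R1 = (0.0002762)² × 100 = 0.000007631 W

Final answers:
1. V_1 = 4.972 V
2. I_R2 = 0.0002762 A
3. P_R1 = 7.631e-06 W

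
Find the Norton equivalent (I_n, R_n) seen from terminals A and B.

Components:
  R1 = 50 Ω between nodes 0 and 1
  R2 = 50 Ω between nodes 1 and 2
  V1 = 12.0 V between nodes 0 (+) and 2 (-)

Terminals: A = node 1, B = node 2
Find the Thévenin equivalent first; then I_n = V_th/R_th and R_n = R_th.
Step 1 — V_th is the open-circuit voltage V_A - V_B (nothing connected across the terminals).
Nodal analysis, taking node 2 as the 0 V reference.
Source V1 fixes V_0 = 12 V.
KCL at each unknown node (sum of currents leaving = 0; resistances in Ω):
  Node 1: (V_1 - 12)/50 + (V_1 - 0)/50 = 0
Collecting terms: 0.04 × V_1 = 0.24  =>  V_1 = 6 V
V_th = V_1 - V_2 = 6 - 0 = 6 V
Step 2 — R_th: zero the source — replace V1 by a short circuit (node 2 merges into node 0) — and find the resistance seen between A (node 1) and B (node 0).
Reduce the network between node 1 (A) and node 0 (B) by series/parallel combination:
  Rp1 = R1 ‖ R2 (parallel, both between nodes 0 and 1) = 1/(1/50 + 1/50) = 25 Ω
R_th = 25 Ω
I_n = V_th/R_th = 6/25 = 0.24 A, and R_n = R_th = 25 Ω

Final answer: I_n = 0.24 A, R_n = 25 Ω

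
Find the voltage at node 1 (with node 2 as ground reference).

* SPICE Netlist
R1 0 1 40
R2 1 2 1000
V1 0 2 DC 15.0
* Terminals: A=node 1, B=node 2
Nodal analysis, taking node 2 as the 0 V reference.
Source V1 fixes V_0 = 15 V.
KCL at each unknown node (sum of currents leaving = 0; resistances in Ω):
  Node 1: (V_1 - 15)/40 + (V_1 - 0)/1000 = 0
Collecting terms: 0.026 × V_1 = 0.375  =>  V_1 = 14.42 V
The requested potential is V_1 = 14.42 V.

Final answer: V_1 = 14.42 V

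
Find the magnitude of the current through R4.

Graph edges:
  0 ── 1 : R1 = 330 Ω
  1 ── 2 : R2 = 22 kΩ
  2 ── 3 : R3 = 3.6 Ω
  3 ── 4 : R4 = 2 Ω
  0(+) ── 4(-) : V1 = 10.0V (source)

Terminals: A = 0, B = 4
Nodal analysis, taking node 4 as the 0 V reference.
Source V1 fixes V_0 = 10 V.
KCL at each unknown node (sum of currents leaving = 0; resistances in Ω):
  Node 1: (V_1 - 10)/330 + (V_1 - V_2)/22000 = 0
  Node 2: (V_2 - V_1)/22000 + (V_2 - V_3)/3.6 = 0
  Node 3: (V_3 - V_2)/3.6 + (V_3 - 0)/2 = 0
Collecting terms (coefficients in siemens):
  0.003076·V_1 - 0.00004545·V_2 = 0.0303
  0.2778·V_2 - 0.00004545·V_1 - 0.2778·V_3 = 0
  0.7778·V_3 - 0.2778·V_2 = 0
Solving these 3 simultaneous equations (Gaussian elimination) gives:
  V_1 = 9.852 V, V_2 = 0.002507 V, V_3 = 0.0008954 V
I_R4 = (V_3 - V_4)/R4 = (0.0008954 - 0)/2 = 0.0004477 A
|I_R4| = 0.0004477 A

Final answer: |I_R4| = 0.0004477 A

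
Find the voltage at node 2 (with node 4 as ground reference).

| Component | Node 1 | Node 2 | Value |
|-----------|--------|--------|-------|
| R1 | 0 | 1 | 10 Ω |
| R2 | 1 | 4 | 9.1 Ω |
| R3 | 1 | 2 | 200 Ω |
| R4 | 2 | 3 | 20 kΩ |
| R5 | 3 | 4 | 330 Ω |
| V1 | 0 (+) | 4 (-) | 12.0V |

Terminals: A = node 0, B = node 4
Nodal analysis, taking node 4 as the 0 V reference.
Source V1 fixes V_0 = 12 V.
KCL at each unknown node (sum of currents leaving = 0; resistances in Ω):
  Node 1: (V_1 - 12)/10 + (V_1 - 0)/9.1 + (V_1 - V_2)/200 = 0
  Node 2: (V_2 - V_1)/200 + (V_2 - V_3)/20000 = 0
  Node 3: (V_3 - V_2)/20000 + (V_3 - 0)/330 = 0
Collecting terms (coefficients in siemens):
  0.2149·V_1 - 0.005·V_2 = 1.2
  0.00505·V_2 - 0.005·V_1 - 0.00005·V_3 = 0
  0.00308·V_3 - 0.00005·V_2 = 0
Solving these 3 simultaneous equations (Gaussian elimination) gives:
  V_1 = 5.716 V, V_2 = 5.66 V, V_3 = 0.09188 V
The requested potential is V_2 = 5.66 V.

Final answer: V_2 = 5.66 V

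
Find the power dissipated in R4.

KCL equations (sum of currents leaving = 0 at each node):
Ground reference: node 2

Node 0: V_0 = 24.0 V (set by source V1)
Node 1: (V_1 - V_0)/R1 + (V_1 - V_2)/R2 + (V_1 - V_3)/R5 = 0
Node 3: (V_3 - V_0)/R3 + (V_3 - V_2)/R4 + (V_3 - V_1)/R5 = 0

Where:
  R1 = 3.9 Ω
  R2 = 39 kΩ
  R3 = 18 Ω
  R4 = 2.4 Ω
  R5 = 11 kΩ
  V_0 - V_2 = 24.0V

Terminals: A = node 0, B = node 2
Nodal analysis, taking node 2 as the 0 V reference.
Source V1 fixes V_0 = 24 V.
KCL at each unknown node (sum of currents leaving = 0; resistances in Ω):
  Node 1: (V_1 - 24)/3.9 + (V_1 - 0)/39000 + (V_1 - V_3)/11000 = 0
  Node 3: (V_3 - 24)/18 + (V_3 - 0)/2.4 + (V_3 - V_1)/11000 = 0
Collecting terms (coefficients in siemens):
  0.2565·V_1 - 0.00009091·V_3 = 6.154
  0.4723·V_3 - 0.00009091·V_1 = 1.333
Determinant D = (0.2565)(0.4723) - (-0.00009091)(-0.00009091) = 0.1212
V_1 = [(6.154)(0.4723) - (-0.00009091)(1.333)]/D = 23.99 V
V_3 = [(0.2565)(1.333) - (6.154)(-0.00009091)]/D = 2.828 V
I_R4 = (V_2 - V_3)/R4 = (0 - 2.828)/2.4 = -1.178 A
P_R4 = I_R4² × R4 = (-1.178)² × 2.4 = 3.331 W

Final answer: 3.331 W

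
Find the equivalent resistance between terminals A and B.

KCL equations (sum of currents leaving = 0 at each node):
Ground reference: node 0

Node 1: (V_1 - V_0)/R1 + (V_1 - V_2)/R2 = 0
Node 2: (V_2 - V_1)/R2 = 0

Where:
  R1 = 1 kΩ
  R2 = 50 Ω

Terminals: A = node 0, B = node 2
Reduce the network between node 0 (A) and node 2 (B) by series/parallel combination:
  Rs1 = R1 + R2 (series, joined only at node 1) = 1000 + 50 = 1050 Ω
R_eq = 1.05 kΩ

Final answer: 1.05 kΩ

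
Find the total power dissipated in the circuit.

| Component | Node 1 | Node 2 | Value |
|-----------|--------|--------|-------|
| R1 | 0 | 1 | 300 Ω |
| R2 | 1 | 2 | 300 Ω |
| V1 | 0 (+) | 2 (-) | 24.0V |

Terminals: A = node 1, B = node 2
Nodal analysis, taking node 2 as the 0 V reference.
Source V1 fixes V_0 = 24 V.
KCL at each unknown node (sum of currents leaving = 0; resistances in Ω):
  Node 1: (V_1 - 24)/300 + (V_1 - 0)/300 = 0
Collecting terms: 0.006667 × V_1 = 0.08  =>  V_1 = 12 V
Power in each resistor, P = (ΔV)²/R:
  P_R1 = (24 - 12)²/300 = 0.48 W
  P_R2 = (12 - 0)²/300 = 0.48 W
P_total = P_R1 + P_R2 = 0.96 W

Final answer: 0.96 W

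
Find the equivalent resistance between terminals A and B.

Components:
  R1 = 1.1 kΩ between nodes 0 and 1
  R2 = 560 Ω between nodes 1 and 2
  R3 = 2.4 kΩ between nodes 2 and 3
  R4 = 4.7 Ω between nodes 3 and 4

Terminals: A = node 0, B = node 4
Reduce the network between node 0 (A) and node 4 (B) by series/parallel combination:
  Rs1 = R1 + R2 (series, joined only at node 1) = 1100 + 560 = 1660 Ω
  Rs2 = R3 + Rs1 (series, joined only at node 2) = 2400 + 1660 = 4060 Ω
  Rs3 = R4 + Rs2 (series, joined only at node 3) = 4.7 + 4060 = 4065 Ω
R_eq = 4.065 kΩ

Final answer: 4.065 kΩ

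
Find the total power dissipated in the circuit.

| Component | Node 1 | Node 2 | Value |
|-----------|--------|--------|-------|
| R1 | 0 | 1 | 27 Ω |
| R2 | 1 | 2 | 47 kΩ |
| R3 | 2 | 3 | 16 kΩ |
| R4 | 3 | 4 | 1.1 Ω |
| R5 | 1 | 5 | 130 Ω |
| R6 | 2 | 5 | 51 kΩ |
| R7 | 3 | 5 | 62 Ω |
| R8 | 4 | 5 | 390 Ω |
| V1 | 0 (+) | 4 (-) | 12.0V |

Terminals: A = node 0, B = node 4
Nodal analysis, taking node 4 as the 0 V reference.
Source V1 fixes V_0 = 12 V.
KCL at each unknown node (sum of currents leaving = 0; resistances in Ω):
  Node 1: (V_1 - 12)/27 + (V_1 - V_2)/47000 + (V_1 - V_5)/130 = 0
  Node 2: (V_2 - V_1)/47000 + (V_2 - V_3)/16000 + (V_2 - V_5)/51000 = 0
  Node 3: (V_3 - V_2)/16000 + (V_3 - 0)/1.1 + (V_3 - V_5)/62 = 0
  Node 5: (V_5 - V_1)/130 + (V_5 - V_2)/51000 + (V_5 - V_3)/62 + (V_5 - 0)/390 = 0
Collecting terms (coefficients in siemens):
  0.04475·V_1 - 0.00002128·V_2 - 0.007692·V_5 = 0.4444
  0.0001034·V_2 - 0.00002128·V_1 - 0.0000625·V_3 - 0.00001961·V_5 = 0
  0.9253·V_3 - 0.0000625·V_2 - 0.01613·V_5 = 0
  0.02641·V_5 - 0.007692·V_1 - 0.00001961·V_2 - 0.01613·V_3 = 0
Solving these 4 simultaneous equations (Gaussian elimination) gives:
  V_1 = 10.46 V, V_2 = 2.771 V, V_3 = 0.05393 V, V_5 = 3.083 V
Power in each resistor, P = (ΔV)²/R:
  P_R1 = (12 - 10.46)²/27 = 0.08751 W
  P_R2 = (10.46 - 2.771)²/47000 = 0.001259 W
  P_R3 = (2.771 - 0.05393)²/16000 = 0.0004613 W
  P_R4 = (0.05393 - 0)²/1.1 = 0.002644 W
  P_R5 = (10.46 - 3.083)²/130 = 0.4189 W
  P_R6 = (2.771 - 3.083)²/51000 = 0.000001914 W
  P_R7 = (0.05393 - 3.083)²/62 = 0.148 W
  P_R8 = (0 - 3.083)²/390 = 0.02437 W
P_total = P_R1 + P_R2 + P_R3 + P_R4 + P_R5 + P_R6 + P_R7 + P_R8 = 0.6832 W

Final answer: 0.6832 W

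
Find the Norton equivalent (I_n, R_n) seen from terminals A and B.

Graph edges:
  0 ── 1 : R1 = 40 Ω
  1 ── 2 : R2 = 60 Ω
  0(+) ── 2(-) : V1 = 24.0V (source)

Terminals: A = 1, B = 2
Find the Thévenin equivalent first; then I_n = V_th/R_th and R_n = R_th.
Step 1 — V_th is the open-circuit voltage V_A - V_B (nothing connected across the terminals).
Nodal analysis, taking node 2 as the 0 V reference.
Source V1 fixes V_0 = 24 V.
KCL at each unknown node (sum of currents leaving = 0; resistances in Ω):
  Node 1: (V_1 - 24)/40 + (V_1 - 0)/60 = 0
Collecting terms: 0.04167 × V_1 = 0.6  =>  V_1 = 14.4 V
V_th = V_1 - V_2 = 14.4 - 0 = 14.4 V
Step 2 — R_th: zero the source — replace V1 by a short circuit (node 2 merges into node 0) — and find the resistance seen between A (node 1) and B (node 0).
Reduce the network between node 1 (A) and node 0 (B) by series/parallel combination:
  Rp1 = R1 ‖ R2 (parallel, both between nodes 0 and 1) = 1/(1/40 + 1/60) = 24 Ω
R_th = 24 Ω
I_n = V_th/R_th = 14.4/24 = 0.6 A, and R_n = R_th = 24 Ω

Final answer: I_n = 0.6 A, R_n = 24 Ω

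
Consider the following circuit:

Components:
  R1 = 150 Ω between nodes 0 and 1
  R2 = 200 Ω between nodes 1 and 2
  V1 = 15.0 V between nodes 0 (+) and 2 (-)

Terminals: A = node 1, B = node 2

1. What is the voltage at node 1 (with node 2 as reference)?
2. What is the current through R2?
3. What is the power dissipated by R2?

Nodal analysis, taking node 2 as the 0 V reference.
Source V1 fixes V_0 = 15 V.
KCL at each unknown node (sum of currents leaving = 0; resistances in Ω):
  Node 1: (V_1 - 15)/150 + (V_1 - 0)/200 = 0
Collecting terms: 0.01167 × V_1 = 0.1  =>  V_1 = 8.571 V
Part 1:
  Read off the nodal solution: V_1 = 8.571 V
Part 2:
  I_R2 = (V_1 - V_2)/R2 = (8.571 - 0)/200 = 0.04286 A
  Magnitude: I_R2 = 0.04286 A
Part 3:
  I_R2 = (V_1 - V_2)/R2 = (8.571 - 0)/200 = 0.04286 A
  P_R2 = I_R2² × R2 = (0.04286)² × 200 = 0.3673 W

Final answers:
1. V_1 = 8.571 V
2. I_R2 = 0.04286 A
3. P_R2 = 0.3673 W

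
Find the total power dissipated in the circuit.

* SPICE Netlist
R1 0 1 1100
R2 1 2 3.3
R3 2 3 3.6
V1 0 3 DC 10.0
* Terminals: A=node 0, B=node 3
Nodal analysis, taking node 3 as the 0 V reference.
Source V1 fixes V_0 = 10 V.
KCL at each unknown node (sum of currents leaving = 0; resistances in Ω):
  Node 1: (V_1 - 10)/1100 + (V_1 - V_2)/3.3 = 0
  Node 2: (V_2 - V_1)/3.3 + (V_2 - 0)/3.6 = 0
Collecting terms (coefficients in siemens):
  0.3039·V_1 - 0.303·V_2 = 0.009091
  0.5808·V_2 - 0.303·V_1 = 0
Determinant D = (0.3039)(0.5808) - (-0.303)(-0.303) = 0.0847
V_1 = [(0.009091)(0.5808) - (-0.303)(0)]/D = 0.06234 V
V_2 = [(0.3039)(0) - (0.009091)(-0.303)]/D = 0.03252 V
Power in each resistor, P = (ΔV)²/R:
  P_R1 = (10 - 0.06234)²/1100 = 0.08978 W
  P_R2 = (0.06234 - 0.03252)²/3.3 = 0.0002693 W
  P_R3 = (0.03252 - 0)²/3.6 = 0.0002938 W
P_total = P_R1 + P_R2 + P_R3 = 0.09034 W

Final answer: 0.09034 W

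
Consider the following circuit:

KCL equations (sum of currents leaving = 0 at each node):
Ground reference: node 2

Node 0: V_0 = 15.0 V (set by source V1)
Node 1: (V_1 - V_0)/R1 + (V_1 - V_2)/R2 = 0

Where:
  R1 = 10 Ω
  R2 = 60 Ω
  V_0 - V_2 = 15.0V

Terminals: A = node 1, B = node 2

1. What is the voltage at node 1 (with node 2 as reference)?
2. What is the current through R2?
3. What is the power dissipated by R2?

Nodal analysis, taking node 2 as the 0 V reference.
Source V1 fixes V_0 = 15 V.
KCL at each unknown node (sum of currents leaving = 0; resistances in Ω):
  Node 1: (V_1 - 15)/10 + (V_1 - 0)/60 = 0
Collecting terms: 0.1167 × V_1 = 1.5  =>  V_1 = 12.86 V
Part 1:
  Read off the nodal solution: V_1 = 12.86 V
Part 2:
  I_R2 = (V_1 - V_2)/R2 = (12.86 - 0)/60 = 0.2143 A
  Magnitude: I_R2 = 0.2143 A
Part 3:
  I_R2 = (V_1 - V_2)/R2 = (12.86 - 0)/60 = 0.2143 A
  P_R2 = I_R2² × R2 = (0.2143)² × 60 = 2.755 W

Final answers:
1. V_1 = 12.86 V
2. I_R2 = 0.2143 A
3. P_R2 = 2.755 W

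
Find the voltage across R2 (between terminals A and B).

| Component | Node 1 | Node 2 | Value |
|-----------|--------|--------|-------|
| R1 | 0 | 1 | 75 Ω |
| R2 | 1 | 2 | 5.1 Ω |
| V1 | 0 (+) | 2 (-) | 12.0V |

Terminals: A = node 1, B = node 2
R1 and R2 are in series across V1 (node 0 → node 1 → node 2), and the output A–B is taken across R2, so this is a voltage divider.
Series current: I = V1/(R1 + R2) = 12/(75 + 5.1) = 12/80.1 = 0.1498 A
V_R2 = I × R2 = V1 × R2/(R1 + R2) = 12 × 5.1/80.1 = 0.764 V

Final answer: 0.764 V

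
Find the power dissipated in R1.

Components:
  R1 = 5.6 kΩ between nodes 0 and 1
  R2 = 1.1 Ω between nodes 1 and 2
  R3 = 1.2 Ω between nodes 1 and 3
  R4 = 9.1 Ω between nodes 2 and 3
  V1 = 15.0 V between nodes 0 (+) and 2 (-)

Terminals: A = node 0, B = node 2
Nodal analysis, taking node 2 as the 0 V reference.
Source V1 fixes V_0 = 15 V.
KCL at each unknown node (sum of currents leaving = 0; resistances in Ω):
  Node 1: (V_1 - 15)/5600 + (V_1 - 0)/1.1 + (V_1 - V_3)/1.2 = 0
  Node 3: (V_3 - V_1)/1.2 + (V_3 - 0)/9.1 = 0
Collecting terms (coefficients in siemens):
  1.743·V_1 - 0.8333·V_3 = 0.002679
  0.9432·V_3 - 0.8333·V_1 = 0
Determinant D = (1.743)(0.9432) - (-0.8333)(-0.8333) = 0.9492
V_1 = [(0.002679)(0.9432) - (-0.8333)(0)]/D = 0.002662 V
V_3 = [(1.743)(0) - (0.002679)(-0.8333)]/D = 0.002352 V
I_R1 = (V_0 - V_1)/R1 = (15 - 0.002662)/5600 = 0.002678 A
P_R1 = I_R1² × R1 = (0.002678)² × 5600 = 0.04016 W

Final answer: 0.04016 W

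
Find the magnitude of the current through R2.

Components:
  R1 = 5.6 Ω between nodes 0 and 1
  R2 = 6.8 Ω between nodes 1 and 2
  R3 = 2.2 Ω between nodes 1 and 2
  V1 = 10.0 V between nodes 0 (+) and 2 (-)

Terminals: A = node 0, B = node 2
Nodal analysis, taking node 2 as the 0 V reference.
Source V1 fixes V_0 = 10 V.
KCL at each unknown node (sum of currents leaving = 0; resistances in Ω):
  Node 1: (V_1 - 10)/5.6 + (V_1 - 0)/6.8 + (V_1 - 0)/2.2 = 0
Collecting terms: 0.7802 × V_1 = 1.786  =>  V_1 = 2.289 V
I_R2 = (V_1 - V_2)/R2 = (2.289 - 0)/6.8 = 0.3366 A
|I_R2| = 0.3366 A

Final answer: |I_R2| = 0.3366 A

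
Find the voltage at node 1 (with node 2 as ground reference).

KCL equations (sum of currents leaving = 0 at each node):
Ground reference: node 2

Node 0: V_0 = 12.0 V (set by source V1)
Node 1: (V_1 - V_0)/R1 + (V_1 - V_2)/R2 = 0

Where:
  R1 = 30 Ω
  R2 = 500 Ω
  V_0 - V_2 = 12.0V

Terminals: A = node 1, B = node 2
Nodal analysis, taking node 2 as the 0 V reference.
Source V1 fixes V_0 = 12 V.
KCL at each unknown node (sum of currents leaving = 0; resistances in Ω):
  Node 1: (V_1 - 12)/30 + (V_1 - 0)/500 = 0
Collecting terms: 0.03533 × V_1 = 0.4  =>  V_1 = 11.32 V
The requested potential is V_1 = 11.32 V.

Final answer: V_1 = 11.32 V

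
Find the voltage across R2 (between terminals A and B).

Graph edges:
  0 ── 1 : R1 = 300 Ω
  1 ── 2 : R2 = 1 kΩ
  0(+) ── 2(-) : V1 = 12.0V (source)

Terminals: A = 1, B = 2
R1 and R2 are in series across V1 (node 0 → node 1 → node 2), and the output A–B is taken across R2, so this is a voltage divider.
Series current: I = V1/(R1 + R2) = 12/(300 + 1000) = 12/1300 = 0.009231 A
V_R2 = I × R2 = V1 × R2/(R1 + R2) = 12 × 1000/1300 = 9.231 V

Final answer: 9.231 V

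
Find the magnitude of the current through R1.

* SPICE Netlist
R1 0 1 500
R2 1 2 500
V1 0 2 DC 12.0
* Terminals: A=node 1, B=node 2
Nodal analysis, taking node 2 as the 0 V reference.
Source V1 fixes V_0 = 12 V.
KCL at each unknown node (sum of currents leaving = 0; resistances in Ω):
  Node 1: (V_1 - 12)/500 + (V_1 - 0)/500 = 0
Collecting terms: 0.004 × V_1 = 0.024  =>  V_1 = 6 V
I_R1 = (V_0 - V_1)/R1 = (12 - 6)/500 = 0.012 A
|I_R1| = 0.012 A

Final answer: |I_R1| = 0.012 A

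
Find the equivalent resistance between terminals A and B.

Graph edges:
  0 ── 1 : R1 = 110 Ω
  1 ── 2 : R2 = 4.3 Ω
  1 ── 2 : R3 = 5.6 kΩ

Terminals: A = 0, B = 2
Reduce the network between node 0 (A) and node 2 (B) by series/parallel combination:
  Rp1 = R2 ‖ R3 (parallel, both between nodes 1 and 2) = 1/(1/4.3 + 1/5600) = 4.297 Ω
  Rs1 = R1 + Rp1 (series, joined only at node 1) = 110 + 4.297 = 114.3 Ω
R_eq = 114.3 Ω

Final answer: 114.3 Ω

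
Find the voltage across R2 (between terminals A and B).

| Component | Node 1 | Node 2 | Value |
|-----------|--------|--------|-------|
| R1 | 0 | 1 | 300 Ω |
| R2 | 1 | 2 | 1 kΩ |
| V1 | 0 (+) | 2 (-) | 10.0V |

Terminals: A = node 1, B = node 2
R1 and R2 are in series across V1 (node 0 → node 1 → node 2), and the output A–B is taken across R2, so this is a voltage divider.
Series current: I = V1/(R1 + R2) = 10/(300 + 1000) = 10/1300 = 0.007692 A
V_R2 = I × R2 = V1 × R2/(R1 + R2) = 10 × 1000/1300 = 7.692 V

Final answer: 7.692 V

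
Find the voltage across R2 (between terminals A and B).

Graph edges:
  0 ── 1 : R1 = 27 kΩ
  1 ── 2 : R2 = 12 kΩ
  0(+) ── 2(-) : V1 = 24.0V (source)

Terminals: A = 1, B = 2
R1 and R2 are in series across V1 (node 0 → node 1 → node 2), and the output A–B is taken across R2, so this is a voltage divider.
Series current: I = V1/(R1 + R2) = 24/(27000 + 12000) = 24/39000 = 0.0006154 A
V_R2 = I × R2 = V1 × R2/(R1 + R2) = 24 × 12000/39000 = 7.385 V

Final answer: 7.385 V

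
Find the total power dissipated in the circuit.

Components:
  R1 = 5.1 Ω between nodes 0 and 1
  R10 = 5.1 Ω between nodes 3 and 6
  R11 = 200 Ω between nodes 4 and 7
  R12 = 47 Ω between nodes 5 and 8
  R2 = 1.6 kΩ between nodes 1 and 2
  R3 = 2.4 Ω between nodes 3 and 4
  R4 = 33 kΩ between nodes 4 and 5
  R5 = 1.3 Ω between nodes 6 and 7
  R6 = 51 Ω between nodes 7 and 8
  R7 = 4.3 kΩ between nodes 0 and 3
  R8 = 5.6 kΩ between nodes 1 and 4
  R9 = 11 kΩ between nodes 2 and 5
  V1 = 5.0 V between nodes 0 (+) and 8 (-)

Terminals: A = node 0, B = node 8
Nodal analysis, taking node 8 as the 0 V reference.
Source V1 fixes V_0 = 5 V.
KCL at each unknown node (sum of currents leaving = 0; resistances in Ω):
  Node 1: (V_1 - 5)/5.1 + (V_1 - V_2)/1600 + (V_1 - V_4)/5600 = 0
  Node 2: (V_2 - V_1)/1600 + (V_2 - V_5)/11000 = 0
  Node 3: (V_3 - V_4)/2.4 + (V_3 - 5)/4300 + (V_3 - V_6)/5.1 = 0
  Node 4: (V_4 - V_3)/2.4 + (V_4 - V_5)/33000 + (V_4 - V_1)/5600 + (V_4 - V_7)/200 = 0
  Node 5: (V_5 - V_4)/33000 + (V_5 - V_2)/11000 + (V_5 - 0)/47 = 0
  Node 6: (V_6 - V_7)/1.3 + (V_6 - V_3)/5.1 = 0
  Node 7: (V_7 - V_6)/1.3 + (V_7 - 0)/51 + (V_7 - V_4)/200 = 0
Collecting terms (coefficients in siemens):
  0.1969·V_1 - 0.000625·V_2 - 0.0001786·V_4 = 0.9804
  0.0007159·V_2 - 0.000625·V_1 - 0.00009091·V_5 = 0
  0.613·V_3 - 0.4167·V_4 - 0.1961·V_6 = 0.001163
  0.4219·V_4 - 0.0001786·V_1 - 0.4167·V_3 - 0.0000303·V_5 - 0.005·V_7 = 0
  0.0214·V_5 - 0.00009091·V_2 - 0.0000303·V_4 = 0
  0.9653·V_6 - 0.1961·V_3 - 0.7692·V_7 = 0
  0.7938·V_7 - 0.005·V_4 - 0.7692·V_6 = 0
Solving these 7 simultaneous equations (Gaussian elimination) gives:
  V_1 = 4.994 V, V_2 = 4.362 V, V_3 = 0.1146 V, V_4 = 0.1165 V
  V_5 = 0.0187 V, V_6 = 0.1047 V, V_7 = 0.1022 V
Power in each resistor, P = (ΔV)²/R:
  P_R1 = (5 - 4.994)²/5.1 = 0.000008171 W
  P_R2 = (4.994 - 4.362)²/1600 = 0.0002494 W
  P_R3 = (0.1146 - 0.1165)²/2.4 = 0.000001523 W
  P_R4 = (0.1165 - 0.0187)²/33000 = 0.0000002898 W
  P_R5 = (0.1047 - 0.1022)²/1.3 = 0.000004856 W
  P_R6 = (0.1022 - 0)²/51 = 0.0002048 W
  P_R7 = (5 - 0.1146)²/4300 = 0.005551 W
  P_R8 = (4.994 - 0.1165)²/5600 = 0.004247 W
  P_R9 = (4.362 - 0.0187)²/11000 = 0.001715 W
  P_R10 = (0.1146 - 0.1047)²/5.1 = 0.00001905 W
  P_R11 = (0.1165 - 0.1022)²/200 = 0.00000102 W
  P_R12 = (0.0187 - 0)²/47 = 0.000007437 W
P_total = P_R1 + P_R2 + P_R3 + P_R4 + P_R5 + P_R6 + P_R7 + P_R8 + P_R9 + P_R10 + P_R11 + P_R12 = 0.01201 W

Final answer: 0.01201 W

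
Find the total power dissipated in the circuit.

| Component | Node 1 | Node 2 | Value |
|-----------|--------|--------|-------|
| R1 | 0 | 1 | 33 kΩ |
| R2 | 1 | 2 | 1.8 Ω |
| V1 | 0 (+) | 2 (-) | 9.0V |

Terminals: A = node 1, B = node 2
Nodal analysis, taking node 2 as the 0 V reference.
Source V1 fixes V_0 = 9 V.
KCL at each unknown node (sum of currents leaving = 0; resistances in Ω):
  Node 1: (V_1 - 9)/33000 + (V_1 - 0)/1.8 = 0
Collecting terms: 0.5556 × V_1 = 0.0002727  =>  V_1 = 0.0004909 V
Power in each resistor, P = (ΔV)²/R:
  P_R1 = (9 - 0.0004909)²/33000 = 0.002454 W
  P_R2 = (0.0004909 - 0)²/1.8 = 0.0000001339 W
P_total = P_R1 + P_R2 = 0.002454 W

Final answer: 0.002454 W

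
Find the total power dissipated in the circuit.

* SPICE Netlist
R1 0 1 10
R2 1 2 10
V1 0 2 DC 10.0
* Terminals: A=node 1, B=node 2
Nodal analysis, taking node 2 as the 0 V reference.
Source V1 fixes V_0 = 10 V.
KCL at each unknown node (sum of currents leaving = 0; resistances in Ω):
  Node 1: (V_1 - 10)/10 + (V_1 - 0)/10 = 0
Collecting terms: 0.2 × V_1 = 1  =>  V_1 = 5 V
Power in each resistor, P = (ΔV)²/R:
  P_R1 = (10 - 5)²/10 = 2.5 W
  P_R2 = (5 - 0)²/10 = 2.5 W
P_total = P_R1 + P_R2 = 5 W

Final answer: 5 W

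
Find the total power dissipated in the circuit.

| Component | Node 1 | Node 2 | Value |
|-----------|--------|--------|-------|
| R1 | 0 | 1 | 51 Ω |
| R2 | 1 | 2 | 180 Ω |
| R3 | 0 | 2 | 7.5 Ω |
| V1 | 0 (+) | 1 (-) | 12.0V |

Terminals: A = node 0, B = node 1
Nodal analysis, taking node 1 as the 0 V reference.
Source V1 fixes V_0 = 12 V.
KCL at each unknown node (sum of currents leaving = 0; resistances in Ω):
  Node 2: (V_2 - 0)/180 + (V_2 - 12)/7.5 = 0
Collecting terms: 0.1389 × V_2 = 1.6  =>  V_2 = 11.52 V
Power in each resistor, P = (ΔV)²/R:
  P_R1 = (12 - 0)²/51 = 2.824 W
  P_R2 = (0 - 11.52)²/180 = 0.7373 W
  P_R3 = (12 - 11.52)²/7.5 = 0.03072 W
P_total = P_R1 + P_R2 + P_R3 = 3.592 W

Final answer: 3.592 W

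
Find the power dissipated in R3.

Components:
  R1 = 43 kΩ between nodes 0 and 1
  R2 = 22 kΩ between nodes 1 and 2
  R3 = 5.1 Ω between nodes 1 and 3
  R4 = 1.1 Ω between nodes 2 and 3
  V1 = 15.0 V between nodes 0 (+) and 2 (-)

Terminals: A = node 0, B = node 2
Nodal analysis, taking node 2 as the 0 V reference.
Source V1 fixes V_0 = 15 V.
KCL at each unknown node (sum of currents leaving = 0; resistances in Ω):
  Node 1: (V_1 - 15)/43000 + (V_1 - 0)/22000 + (V_1 - V_3)/5.1 = 0
  Node 3: (V_3 - V_1)/5.1 + (V_3 - 0)/1.1 = 0
Collecting terms (coefficients in siemens):
  0.1961·V_1 - 0.1961·V_3 = 0.0003488
  1.105·V_3 - 0.1961·V_1 = 0
Determinant D = (0.1961)(1.105) - (-0.1961)(-0.1961) = 0.1783
V_1 = [(0.0003488)(1.105) - (-0.1961)(0)]/D = 0.002162 V
V_3 = [(0.1961)(0) - (0.0003488)(-0.1961)]/D = 0.0003836 V
I_R3 = (V_1 - V_3)/R3 = (0.002162 - 0.0003836)/5.1 = 0.0003487 A
P_R3 = I_R3² × R3 = (0.0003487)² × 5.1 = 0.0000006201 W

Final answer: 6.201e-07 W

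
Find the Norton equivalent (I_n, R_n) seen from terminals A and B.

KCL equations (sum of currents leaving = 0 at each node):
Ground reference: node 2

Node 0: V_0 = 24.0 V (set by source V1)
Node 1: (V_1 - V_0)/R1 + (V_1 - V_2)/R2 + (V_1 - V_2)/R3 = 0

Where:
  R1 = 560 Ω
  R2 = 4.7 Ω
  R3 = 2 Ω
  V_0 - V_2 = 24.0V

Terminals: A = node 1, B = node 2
Find the Thévenin equivalent first; then I_n = V_th/R_th and R_n = R_th.
Step 1 — V_th is the open-circuit voltage V_A - V_B (nothing connected across the terminals).
Nodal analysis, taking node 2 as the 0 V reference.
Source V1 fixes V_0 = 24 V.
KCL at each unknown node (sum of currents leaving = 0; resistances in Ω):
  Node 1: (V_1 - 24)/560 + (V_1 - 0)/4.7 + (V_1 - 0)/2 = 0
Collecting terms: 0.7146 × V_1 = 0.04286  =>  V_1 = 0.05998 V
V_th = V_1 - V_2 = 0.05998 - 0 = 0.05998 V
Step 2 — R_th: zero the source — replace V1 by a short circuit (node 2 merges into node 0) — and find the resistance seen between A (node 1) and B (node 0).
Reduce the network between node 1 (A) and node 0 (B) by series/parallel combination:
  Rp1 = R1 ‖ R2 ‖ R3 (parallel, all between nodes 0 and 1) = 1/(1/560 + 1/4.7 + 1/2) = 1.399 Ω
R_th = 1.399 Ω
I_n = V_th/R_th = 0.05998/1.399 = 0.04286 A, and R_n = R_th = 1.399 Ω

Final answer: I_n = 0.04286 A, R_n = 1.399 Ω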